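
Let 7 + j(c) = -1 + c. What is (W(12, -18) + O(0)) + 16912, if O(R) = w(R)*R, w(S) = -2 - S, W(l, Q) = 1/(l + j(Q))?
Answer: 236767/14 ≈ 16912.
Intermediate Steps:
j(c) = -8 + c (j(c) = -7 + (-1 + c) = -8 + c)
W(l, Q) = 1/(-8 + Q + l) (W(l, Q) = 1/(l + (-8 + Q)) = 1/(-8 + Q + l))
O(R) = R*(-2 - R) (O(R) = (-2 - R)*R = R*(-2 - R))
(W(12, -18) + O(0)) + 16912 = (1/(-8 - 18 + 12) - 1*0*(2 + 0)) + 16912 = (1/(-14) - 1*0*2) + 16912 = (-1/14 + 0) + 16912 = -1/14 + 16912 = 236767/14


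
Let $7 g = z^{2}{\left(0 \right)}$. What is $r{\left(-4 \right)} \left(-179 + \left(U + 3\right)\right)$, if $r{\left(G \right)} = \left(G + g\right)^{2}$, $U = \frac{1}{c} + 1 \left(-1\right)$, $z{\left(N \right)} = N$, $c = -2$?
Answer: $-2840$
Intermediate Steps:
$g = 0$ ($g = \frac{0^{2}}{7} = \frac{1}{7} \cdot 0 = 0$)
$U = - \frac{3}{2}$ ($U = \frac{1}{-2} + 1 \left(-1\right) = - \frac{1}{2} - 1 = - \frac{3}{2} \approx -1.5$)
$r{\left(G \right)} = G^{2}$ ($r{\left(G \right)} = \left(G + 0\right)^{2} = G^{2}$)
$r{\left(-4 \right)} \left(-179 + \left(U + 3\right)\right) = \left(-4\right)^{2} \left(-179 + \left(- \frac{3}{2} + 3\right)\right) = 16 \left(-179 + \frac{3}{2}\right) = 16 \left(- \frac{355}{2}\right) = -2840$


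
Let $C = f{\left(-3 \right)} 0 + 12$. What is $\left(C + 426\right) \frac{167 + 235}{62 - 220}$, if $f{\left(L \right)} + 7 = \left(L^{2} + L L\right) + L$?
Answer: $- \frac{88038}{79} \approx -1114.4$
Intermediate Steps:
$f{\left(L \right)} = -7 + L + 2 L^{2}$ ($f{\left(L \right)} = -7 + \left(\left(L^{2} + L L\right) + L\right) = -7 + \left(\left(L^{2} + L^{2}\right) + L\right) = -7 + \left(2 L^{2} + L\right) = -7 + \left(L + 2 L^{2}\right) = -7 + L + 2 L^{2}$)
$C = 12$ ($C = \left(-7 - 3 + 2 \left(-3\right)^{2}\right) 0 + 12 = \left(-7 - 3 + 2 \cdot 9\right) 0 + 12 = \left(-7 - 3 + 18\right) 0 + 12 = 8 \cdot 0 + 12 = 0 + 12 = 12$)
$\left(C + 426\right) \frac{167 + 235}{62 - 220} = \left(12 + 426\right) \frac{167 + 235}{62 - 220} = 438 \frac{402}{-158} = 438 \cdot 402 \left(- \frac{1}{158}\right) = 438 \left(- \frac{201}{79}\right) = - \frac{88038}{79}$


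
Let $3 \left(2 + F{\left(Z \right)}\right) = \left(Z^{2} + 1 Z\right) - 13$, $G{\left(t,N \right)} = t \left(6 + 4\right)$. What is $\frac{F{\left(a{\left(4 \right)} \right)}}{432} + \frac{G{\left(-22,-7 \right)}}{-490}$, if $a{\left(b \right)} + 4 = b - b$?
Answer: $\frac{28169}{63504} \approx 0.44358$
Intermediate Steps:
$a{\left(b \right)} = -4$ ($a{\left(b \right)} = -4 + \left(b - b\right) = -4 + 0 = -4$)
$G{\left(t,N \right)} = 10 t$ ($G{\left(t,N \right)} = t 10 = 10 t$)
$F{\left(Z \right)} = - \frac{19}{3} + \frac{Z}{3} + \frac{Z^{2}}{3}$ ($F{\left(Z \right)} = -2 + \frac{\left(Z^{2} + 1 Z\right) - 13}{3} = -2 + \frac{\left(Z^{2} + Z\right) - 13}{3} = -2 + \frac{\left(Z + Z^{2}\right) - 13}{3} = -2 + \frac{-13 + Z + Z^{2}}{3} = -2 + \left(- \frac{13}{3} + \frac{Z}{3} + \frac{Z^{2}}{3}\right) = - \frac{19}{3} + \frac{Z}{3} + \frac{Z^{2}}{3}$)
$\frac{F{\left(a{\left(4 \right)} \right)}}{432} + \frac{G{\left(-22,-7 \right)}}{-490} = \frac{- \frac{19}{3} + \frac{1}{3} \left(-4\right) + \frac{\left(-4\right)^{2}}{3}}{432} + \frac{10 \left(-22\right)}{-490} = \left(- \frac{19}{3} - \frac{4}{3} + \frac{1}{3} \cdot 16\right) \frac{1}{432} - - \frac{22}{49} = \left(- \frac{19}{3} - \frac{4}{3} + \frac{16}{3}\right) \frac{1}{432} + \frac{22}{49} = \left(- \frac{7}{3}\right) \frac{1}{432} + \frac{22}{49} = - \frac{7}{1296} + \frac{22}{49} = \frac{28169}{63504}$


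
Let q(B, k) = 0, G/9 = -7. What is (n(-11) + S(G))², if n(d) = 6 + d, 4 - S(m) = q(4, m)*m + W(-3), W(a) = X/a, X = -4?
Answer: 49/9 ≈ 5.4444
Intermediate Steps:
G = -63 (G = 9*(-7) = -63)
W(a) = -4/a
S(m) = 8/3 (S(m) = 4 - (0*m - 4/(-3)) = 4 - (0 - 4*(-⅓)) = 4 - (0 + 4/3) = 4 - 1*4/3 = 4 - 4/3 = 8/3)
(n(-11) + S(G))² = ((6 - 11) + 8/3)² = (-5 + 8/3)² = (-7/3)² = 49/9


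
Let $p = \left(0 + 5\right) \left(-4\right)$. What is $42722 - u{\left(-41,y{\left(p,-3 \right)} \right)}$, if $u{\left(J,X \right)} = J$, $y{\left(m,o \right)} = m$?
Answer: $42763$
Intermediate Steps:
$p = -20$ ($p = 5 \left(-4\right) = -20$)
$42722 - u{\left(-41,y{\left(p,-3 \right)} \right)} = 42722 - -41 = 42722 + 41 = 42763$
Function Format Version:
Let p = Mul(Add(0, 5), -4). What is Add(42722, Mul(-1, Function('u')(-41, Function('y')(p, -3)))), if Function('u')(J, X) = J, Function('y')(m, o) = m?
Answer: 42763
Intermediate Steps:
p = -20 (p = Mul(5, -4) = -20)
Add(42722, Mul(-1, Function('u')(-41, Function('y')(p, -3)))) = Add(42722, Mul(-1, -41)) = Add(42722, 41) = 42763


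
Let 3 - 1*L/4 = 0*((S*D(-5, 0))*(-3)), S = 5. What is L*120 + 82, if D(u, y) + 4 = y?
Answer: 1522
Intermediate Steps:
D(u, y) = -4 + y
L = 12 (L = 12 - 0*(5*(-4 + 0))*(-3) = 12 - 0*(5*(-4))*(-3) = 12 - 0*(-20*(-3)) = 12 - 0*60 = 12 - 4*0 = 12 + 0 = 12)
L*120 + 82 = 12*120 + 82 = 1440 + 82 = 1522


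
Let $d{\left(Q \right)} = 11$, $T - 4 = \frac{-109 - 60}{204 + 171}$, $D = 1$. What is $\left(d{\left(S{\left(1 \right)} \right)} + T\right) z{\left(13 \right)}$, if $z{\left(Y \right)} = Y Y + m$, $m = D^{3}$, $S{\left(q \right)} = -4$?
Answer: $\frac{185504}{75} \approx 2473.4$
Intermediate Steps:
$T = \frac{1331}{375}$ ($T = 4 + \frac{-109 - 60}{204 + 171} = 4 - \frac{169}{375} = \frac{1331}{375} \approx 3.5493$)
$m = 1$ ($m = 1^{3} = 1$)
$z{\left(Y \right)} = 1 + Y^{2}$ ($z{\left(Y \right)} = Y Y + 1 = Y^{2} + 1 = 1 + Y^{2}$)
$\left(d{\left(S{\left(1 \right)} \right)} + T\right) z{\left(13 \right)} = \left(11 + \frac{1331}{375}\right) \left(1 + 13^{2}\right) = \frac{5456 \left(1 + 169\right)}{375} = \frac{5456}{375} \cdot 170 = \frac{185504}{75}$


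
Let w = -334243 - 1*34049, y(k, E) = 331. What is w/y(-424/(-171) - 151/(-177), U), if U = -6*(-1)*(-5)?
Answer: -368292/331 ≈ -1112.7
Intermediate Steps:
U = -30 (U = 6*(-5) = -30)
w = -368292 (w = -334243 - 34049 = -368292)
w/y(-424/(-171) - 151/(-177), U) = -368292/331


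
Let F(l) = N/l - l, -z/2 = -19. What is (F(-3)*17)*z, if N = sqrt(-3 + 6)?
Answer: 1938 - 646*sqrt(3)/3 ≈ 1565.0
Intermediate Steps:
z = 38 (z = -2*(-19) = 38)
N = sqrt(3) ≈ 1.7320
F(l) = -l + sqrt(3)/l (F(l) = sqrt(3)/l - l = -l + sqrt(3)/l)
(F(-3)*17)*z = ((-1*(-3) + sqrt(3)/(-3))*17)*38 = ((3 + sqrt(3)*(-1/3))*17)*38 = ((3 - sqrt(3)/3)*17)*38 = (51 - 17*sqrt(3)/3)*38 = 1938 - 646*sqrt(3)/3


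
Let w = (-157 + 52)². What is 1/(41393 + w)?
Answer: 1/52418 ≈ 1.9077e-5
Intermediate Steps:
w = 11025 (w = (-105)² = 11025)
1/(41393 + w) = 1/(41393 + 11025) = 1/52418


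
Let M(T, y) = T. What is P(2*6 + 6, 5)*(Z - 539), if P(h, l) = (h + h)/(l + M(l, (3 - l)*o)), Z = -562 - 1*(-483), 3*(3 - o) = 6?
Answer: -11124/5 ≈ -2224.8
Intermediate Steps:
o = 1 (o = 3 - 1/3*6 = 3 - 2 = 1)
Z = -79 (Z = -562 + 483 = -79)
P(h, l) = h/l (P(h, l) = (h + h)/(l + l) = (2*h)/((2*l)) = (2*h)*(1/(2*l)) = h/l)
P(2*6 + 6, 5)*(Z - 539) = ((2*6 + 6)/5)*(-79 - 539) = ((12 + 6)*(1/5))*(-618) = (18*(1/5))*(-618) = (18/5)*(-618) = -11124/5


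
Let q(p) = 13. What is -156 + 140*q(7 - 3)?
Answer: 1664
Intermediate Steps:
-156 + 140*q(7 - 3) = -156 + 140*13 = -156 + 1820 = 1664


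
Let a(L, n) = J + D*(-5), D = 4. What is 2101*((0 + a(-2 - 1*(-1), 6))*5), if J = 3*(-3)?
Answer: -304645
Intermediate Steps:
J = -9
a(L, n) = -29 (a(L, n) = -9 + 4*(-5) = -9 - 20 = -29)
2101*((0 + a(-2 - 1*(-1), 6))*5) = 2101*((0 - 29)*5) = 2101*(-29*5) = 2101*(-145) = -304645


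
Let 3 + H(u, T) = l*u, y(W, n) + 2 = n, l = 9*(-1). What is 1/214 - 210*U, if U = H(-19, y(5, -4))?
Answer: -7549919/214 ≈ -35280.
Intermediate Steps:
l = -9
y(W, n) = -2 + n
H(u, T) = -3 - 9*u
U = 168 (U = -3 - 9*(-19) = -3 + 171 = 168)
1/214 - 210*U = 1/214 - 210*168 = 1/214 - 35280 = -7549919/214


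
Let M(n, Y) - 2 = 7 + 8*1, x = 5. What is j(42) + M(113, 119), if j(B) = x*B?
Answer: 227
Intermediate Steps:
M(n, Y) = 17 (M(n, Y) = 2 + (7 + 8*1) = 2 + (7 + 8) = 2 + 15 = 17)
j(B) = 5*B
j(42) + M(113, 119) = 5*42 + 17 = 210 + 17 = 227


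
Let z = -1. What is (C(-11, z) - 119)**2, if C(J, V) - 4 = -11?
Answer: 15876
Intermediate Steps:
C(J, V) = -7 (C(J, V) = 4 - 11 = -7)
(C(-11, z) - 119)**2 = (-7 - 119)**2 = (-126)**2 = 15876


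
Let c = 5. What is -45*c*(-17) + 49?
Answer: 3874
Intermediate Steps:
-45*c*(-17) + 49 = -225*(-17) + 49 = -45*(-85) + 49 = 3825 + 49 = 3874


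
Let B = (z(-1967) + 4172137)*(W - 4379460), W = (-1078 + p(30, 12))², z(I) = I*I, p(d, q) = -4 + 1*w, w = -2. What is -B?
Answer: 25767336759304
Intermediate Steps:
p(d, q) = -6 (p(d, q) = -4 + 1*(-2) = -4 - 2 = -6)
z(I) = I²
W = 1175056 (W = (-1078 - 6)² = (-1084)² = 1175056)
B = -25767336759304 (B = ((-1967)² + 4172137)*(1175056 - 4379460) = (3869089 + 4172137)*(-3204404) = 8041226*(-3204404) = -25767336759304)
-B = -1*(-25767336759304) = 25767336759304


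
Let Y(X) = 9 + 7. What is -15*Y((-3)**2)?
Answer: -240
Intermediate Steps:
Y(X) = 16
-15*Y((-3)**2) = -15*16 = -240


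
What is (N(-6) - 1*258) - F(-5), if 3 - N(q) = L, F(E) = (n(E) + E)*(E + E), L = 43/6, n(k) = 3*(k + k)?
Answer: -3673/6 ≈ -612.17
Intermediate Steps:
n(k) = 6*k (n(k) = 3*(2*k) = 6*k)
L = 43/6 (L = 43*(1/6) = 43/6 ≈ 7.1667)
F(E) = 14*E**2 (F(E) = (6*E + E)*(E + E) = (7*E)*(2*E) = 14*E**2)
N(q) = -25/6 (N(q) = 3 - 1*43/6 = 3 - 43/6 = -25/6)
(N(-6) - 1*258) - F(-5) = (-25/6 - 1*258) - 14*(-5)**2 = (-25/6 - 258) - 14*25 = -1573/6 - 1*350 = -1573/6 - 350 = -3673/6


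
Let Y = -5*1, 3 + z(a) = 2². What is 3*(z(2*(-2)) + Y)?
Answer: -12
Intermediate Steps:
z(a) = 1 (z(a) = -3 + 2² = -3 + 4 = 1)
Y = -5
3*(z(2*(-2)) + Y) = 3*(1 - 5) = 3*(-4) = -12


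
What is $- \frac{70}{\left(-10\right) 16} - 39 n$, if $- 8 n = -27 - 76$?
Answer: $- \frac{8027}{16} \approx -501.69$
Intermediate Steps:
$n = \frac{103}{8}$ ($n = - \frac{-27 - 76}{8} = \left(- \frac{1}{8}\right) \left(-103\right) = \frac{103}{8} \approx 12.875$)
$- \frac{70}{\left(-10\right) 16} - 39 n = - \frac{70}{\left(-10\right) 16} - \frac{4017}{8} = - \frac{70}{-160} - \frac{4017}{8} = \left(-70\right) \left(- \frac{1}{160}\right) - \frac{4017}{8} = \frac{7}{16} - \frac{4017}{8} = - \frac{8027}{16}$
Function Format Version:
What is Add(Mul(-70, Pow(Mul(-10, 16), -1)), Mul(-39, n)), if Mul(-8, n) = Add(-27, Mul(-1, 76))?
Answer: Rational(-8027, 16) ≈ -501.69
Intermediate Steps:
n = Rational(103, 8) (n = Mul(Rational(-1, 8), Add(-27, Mul(-1, 76))) = Mul(Rational(-1, 8), Add(-27, -76)) = Mul(Rational(-1, 8), -103) = Rational(103, 8) ≈ 12.875)
Add(Mul(-70, Pow(Mul(-10, 16), -1)), Mul(-39, n)) = Add(Mul(-70, Pow(Mul(-10, 16), -1)), Mul(-39, Rational(103, 8))) = Add(Mul(-70, Pow(-160, -1)), Rational(-4017, 8)) = Add(Mul(-70, Rational(-1, 160)), Rational(-4017, 8)) = Add(Rational(7, 16), Rational(-4017, 8)) = Rational(-8027, 16)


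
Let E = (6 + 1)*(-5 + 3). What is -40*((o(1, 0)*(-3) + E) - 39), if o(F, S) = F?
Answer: 2240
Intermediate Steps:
E = -14 (E = 7*(-2) = -14)
-40*((o(1, 0)*(-3) + E) - 39) = -40*((1*(-3) - 14) - 39) = -40*((-3 - 14) - 39) = -40*(-17 - 39) = -40*(-56) = 2240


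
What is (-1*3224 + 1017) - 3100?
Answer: -5307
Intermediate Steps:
(-1*3224 + 1017) - 3100 = (-3224 + 1017) - 3100 = -2207 - 3100 = -5307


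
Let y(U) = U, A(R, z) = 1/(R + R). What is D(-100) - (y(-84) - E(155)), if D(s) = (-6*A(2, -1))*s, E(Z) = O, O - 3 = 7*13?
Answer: 328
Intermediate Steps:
A(R, z) = 1/(2*R)
O = 94 (O = 3 + 7*13 = 3 + 91 = 94)
E(Z) = 94
D(s) = -3*s/2 (D(s) = (-3/2)*s = (-6*¼)*s = -3*s/2)
D(-100) - (y(-84) - E(155)) = -3/2*(-100) - (-84 - 1*94) = 150 - (-84 - 94) = 150 - 1*(-178) = 150 + 178 = 328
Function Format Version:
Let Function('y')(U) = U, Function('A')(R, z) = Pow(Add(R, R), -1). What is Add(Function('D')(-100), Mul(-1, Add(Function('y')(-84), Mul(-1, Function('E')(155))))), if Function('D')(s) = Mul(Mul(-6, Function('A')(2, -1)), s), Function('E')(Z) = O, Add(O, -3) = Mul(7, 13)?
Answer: 328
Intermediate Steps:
Function('A')(R, z) = Mul(Rational(1, 2), Pow(R, -1)) (Function('A')(R, z) = Pow(Mul(2, R), -1) = Mul(Rational(1, 2), Pow(R, -1)))
O = 94 (O = Add(3, Mul(7, 13)) = Add(3, 91) = 94)
Function('E')(Z) = 94
Function('D')(s) = Mul(Rational(-3, 2), s) (Function('D')(s) = Mul(Mul(-6, Mul(Rational(1, 2), Pow(2, -1))), s) = Mul(Mul(-6, Mul(Rational(1, 2), Rational(1, 2))), s) = Mul(Mul(-6, Rational(1, 4)), s) = Mul(Rational(-3, 2), s))
Add(Function('D')(-100), Mul(-1, Add(Function('y')(-84), Mul(-1, Function('E')(155))))) = Add(Mul(Rational(-3, 2), -100), Mul(-1, Add(-84, Mul(-1, 94)))) = Add(150, Mul(-1, Add(-84, -94))) = Add(150, Mul(-1, -178)) = Add(150, 178) = 328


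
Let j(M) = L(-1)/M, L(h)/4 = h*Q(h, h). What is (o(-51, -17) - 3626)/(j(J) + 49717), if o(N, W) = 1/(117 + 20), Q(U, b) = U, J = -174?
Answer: -43218207/592576649 ≈ -0.072933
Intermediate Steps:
L(h) = 4*h**2 (L(h) = 4*(h*h) = 4*h**2)
j(M) = 4/M (j(M) = (4*(-1)**2)/M = (4*1)/M = 4/M)
o(N, W) = 1/137
(o(-51, -17) - 3626)/(j(J) + 49717) = (1/137 - 3626)/(4/(-174) + 49717) = -496761/(137*(4*(-1/174) + 49717)) = -496761/(137*(-2/87 + 49717)) = -496761/(137*4325377/87) = -496761/137*87/4325377 = -43218207/592576649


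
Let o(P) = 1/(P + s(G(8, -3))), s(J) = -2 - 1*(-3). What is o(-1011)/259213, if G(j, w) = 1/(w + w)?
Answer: -1/261805130 ≈ -3.8196e-9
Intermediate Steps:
G(j, w) = 1/(2*w)
s(J) = 1 (s(J) = -2 + 3 = 1)
o(P) = 1/(1 + P) (o(P) = 1/(P + 1) = 1/(1 + P))
o(-1011)/259213 = 1/((1 - 1011)*259213) = (1/259213)/(-1010) = -1/1010*1/259213 = -1/261805130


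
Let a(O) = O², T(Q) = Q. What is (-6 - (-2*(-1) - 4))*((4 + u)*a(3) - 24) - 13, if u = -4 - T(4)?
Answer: 227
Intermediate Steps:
u = -8 (u = -4 - 1*4 = -4 - 4 = -8)
(-6 - (-2*(-1) - 4))*((4 + u)*a(3) - 24) - 13 = (-6 - (-2*(-1) - 4))*((4 - 8)*3² - 24) - 13 = (-6 - (2 - 4))*(-4*9 - 24) - 13 = (-6 - 1*(-2))*(-36 - 24) - 13 = (-6 + 2)*(-60) - 13 = -4*(-60) - 13 = 240 - 13 = 227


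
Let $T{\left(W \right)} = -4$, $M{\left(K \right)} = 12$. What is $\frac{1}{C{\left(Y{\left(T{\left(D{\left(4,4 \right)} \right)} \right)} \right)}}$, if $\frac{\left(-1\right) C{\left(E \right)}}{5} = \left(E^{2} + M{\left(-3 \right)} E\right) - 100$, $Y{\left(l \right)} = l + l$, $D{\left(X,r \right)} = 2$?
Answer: $\frac{1}{660} \approx 0.0015152$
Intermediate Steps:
$Y{\left(l \right)} = 2 l$
$C{\left(E \right)} = 500 - 60 E - 5 E^{2}$ ($C{\left(E \right)} = - 5 \left(\left(E^{2} + 12 E\right) - 100\right) = - 5 \left(-100 + E^{2} + 12 E\right) = 500 - 60 E - 5 E^{2}$)
$\frac{1}{C{\left(Y{\left(T{\left(D{\left(4,4 \right)} \right)} \right)} \right)}} = \frac{1}{500 - 60 \cdot 2 \left(-4\right) - 5 \left(2 \left(-4\right)\right)^{2}} = \frac{1}{500 - -480 - 5 \left(-8\right)^{2}} = \frac{1}{500 + 480 - 320} = \frac{1}{660}$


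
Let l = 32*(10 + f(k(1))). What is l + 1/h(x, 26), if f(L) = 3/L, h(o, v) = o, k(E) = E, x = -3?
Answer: 1247/3 ≈ 415.67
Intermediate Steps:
l = 416 (l = 32*(10 + 3/1) = 32*(10 + 3*1) = 32*(10 + 3) = 32*13 = 416)
l + 1/h(x, 26) = 416 + 1/(-3) = 416 - 1/3 = 1247/3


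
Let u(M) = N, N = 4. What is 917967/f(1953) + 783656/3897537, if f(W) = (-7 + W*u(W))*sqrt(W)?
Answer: 783656/3897537 + 305989*sqrt(217)/1693685 ≈ 2.8624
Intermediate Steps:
u(M) = 4
f(W) = sqrt(W)*(-7 + 4*W) (f(W) = (-7 + W*4)*sqrt(W) = (-7 + 4*W)*sqrt(W) = sqrt(W)*(-7 + 4*W))
917967/f(1953) + 783656/3897537 = 917967/((sqrt(1953)*(-7 + 4*1953))) + 783656/3897537 = 917967/(((3*sqrt(217))*(-7 + 7812))) + 783656*(1/3897537) = 917967/(((3*sqrt(217))*7805)) + 783656/3897537 = 917967/((23415*sqrt(217))) + 783656/3897537 = 917967*(sqrt(217)/5081055) + 783656/3897537 = 305989*sqrt(217)/1693685 + 783656/3897537 = 783656/3897537 + 305989*sqrt(217)/1693685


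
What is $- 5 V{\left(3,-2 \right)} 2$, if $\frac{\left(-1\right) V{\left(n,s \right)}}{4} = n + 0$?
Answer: $120$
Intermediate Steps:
$V{\left(n,s \right)} = - 4 n$ ($V{\left(n,s \right)} = - 4 \left(n + 0\right) = - 4 n$)
$- 5 V{\left(3,-2 \right)} 2 = - 5 \left(\left(-4\right) 3\right) 2 = \left(-5\right) \left(-12\right) 2 = 60 \cdot 2 = 120$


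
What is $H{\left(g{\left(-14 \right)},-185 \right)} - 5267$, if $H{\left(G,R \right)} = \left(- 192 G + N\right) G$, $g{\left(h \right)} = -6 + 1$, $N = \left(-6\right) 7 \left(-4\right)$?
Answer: $-10907$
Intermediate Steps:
$N = 168$ ($N = \left(-42\right) \left(-4\right) = 168$)
$g{\left(h \right)} = -5$
$H{\left(G,R \right)} = G \left(168 - 192 G\right)$ ($H{\left(G,R \right)} = \left(- 192 G + 168\right) G = \left(168 - 192 G\right) G = G \left(168 - 192 G\right)$)
$H{\left(g{\left(-14 \right)},-185 \right)} - 5267 = 24 \left(-5\right) \left(7 - -40\right) - 5267 = 24 \left(-5\right) \left(7 + 40\right) - 5267 = 24 \left(-5\right) 47 - 5267 = -5640 - 5267 = -10907$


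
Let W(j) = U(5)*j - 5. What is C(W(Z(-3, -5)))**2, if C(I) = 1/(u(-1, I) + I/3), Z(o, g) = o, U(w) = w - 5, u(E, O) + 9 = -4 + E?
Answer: 9/2209 ≈ 0.0040742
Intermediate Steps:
u(E, O) = -13 + E (u(E, O) = -9 + (-4 + E) = -13 + E)
U(w) = -5 + w
W(j) = -5 (W(j) = (-5 + 5)*j - 5 = 0*j - 5 = 0 - 5 = -5)
C(I) = 1/(-14 + I/3) (C(I) = 1/((-13 - 1) + I/3) = 1/(-14 + I*(1/3)) = 1/(-14 + I/3))
C(W(Z(-3, -5)))**2 = (3/(-42 - 5))**2 = (3/(-47))**2 = (3*(-1/47))**2 = (-3/47)**2 = 9/2209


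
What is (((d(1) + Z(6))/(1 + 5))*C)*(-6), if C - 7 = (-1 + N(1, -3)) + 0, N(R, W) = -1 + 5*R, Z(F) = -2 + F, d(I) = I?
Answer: -50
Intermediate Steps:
C = 10 (C = 7 + ((-1 + (-1 + 5*1)) + 0) = 7 + ((-1 + (-1 + 5)) + 0) = 7 + ((-1 + 4) + 0) = 7 + (3 + 0) = 7 + 3 = 10)
(((d(1) + Z(6))/(1 + 5))*C)*(-6) = (((1 + (-2 + 6))/(1 + 5))*10)*(-6) = (((1 + 4)/6)*10)*(-6) = ((5*(⅙))*10)*(-6) = ((⅚)*10)*(-6) = (25/3)*(-6) = -50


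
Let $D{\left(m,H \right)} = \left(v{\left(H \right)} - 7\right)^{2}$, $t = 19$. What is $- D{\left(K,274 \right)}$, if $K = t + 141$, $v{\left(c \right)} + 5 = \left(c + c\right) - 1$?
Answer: $-286225$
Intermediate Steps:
$v{\left(c \right)} = -6 + 2 c$ ($v{\left(c \right)} = -5 + \left(\left(c + c\right) - 1\right) = -5 + \left(2 c - 1\right) = -5 + \left(-1 + 2 c\right) = -6 + 2 c$)
$K = 160$ ($K = 19 + 141 = 160$)
$D{\left(m,H \right)} = \left(-13 + 2 H\right)^{2}$ ($D{\left(m,H \right)} = \left(\left(-6 + 2 H\right) - 7\right)^{2} = \left(-13 + 2 H\right)^{2}$)
$- D{\left(K,274 \right)} = - \left(-13 + 2 \cdot 274\right)^{2} = - \left(-13 + 548\right)^{2} = - 535^{2} = \left(-1\right) 286225 = -286225$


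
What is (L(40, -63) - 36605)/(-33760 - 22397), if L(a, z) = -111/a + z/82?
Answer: 60038011/92097480 ≈ 0.65190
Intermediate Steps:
L(a, z) = -111/a + z/82 (L(a, z) = -111/a + z*(1/82) = -111/a + z/82)
(L(40, -63) - 36605)/(-33760 - 22397) = ((-111/40 + (1/82)*(-63)) - 36605)/(-33760 - 22397) = ((-111*1/40 - 63/82) - 36605)/(-56157) = ((-111/40 - 63/82) - 36605)*(-1/56157) = (-5811/1640 - 36605)*(-1/56157) = -60038011/1640*(-1/56157) = 60038011/92097480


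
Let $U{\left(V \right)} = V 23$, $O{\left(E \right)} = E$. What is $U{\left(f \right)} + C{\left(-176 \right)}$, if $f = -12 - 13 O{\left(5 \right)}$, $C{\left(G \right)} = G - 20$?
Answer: $-1967$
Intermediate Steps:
$C{\left(G \right)} = -20 + G$ ($C{\left(G \right)} = G - 20 = -20 + G$)
$f = -77$ ($f = -12 - 65 = -77$)
$U{\left(V \right)} = 23 V$
$U{\left(f \right)} + C{\left(-176 \right)} = 23 \left(-77\right) - 196 = -1771 - 196 = -1967$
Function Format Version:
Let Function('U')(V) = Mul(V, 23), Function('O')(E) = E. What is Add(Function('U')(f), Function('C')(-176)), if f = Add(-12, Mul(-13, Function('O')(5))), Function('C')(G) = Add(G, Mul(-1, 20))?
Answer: -1967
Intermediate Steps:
Function('C')(G) = Add(-20, G) (Function('C')(G) = Add(G, -20) = Add(-20, G))
f = -77 (f = Add(-12, Mul(-13, 5)) = Add(-12, -65) = -77)
Function('U')(V) = Mul(23, V)
Add(Function('U')(f), Function('C')(-176)) = Add(Mul(23, -77), Add(-20, -176)) = Add(-1771, -196) = -1967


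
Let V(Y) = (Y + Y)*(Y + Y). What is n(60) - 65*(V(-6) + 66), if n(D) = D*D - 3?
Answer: -10053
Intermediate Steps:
V(Y) = 4*Y**2 (V(Y) = (2*Y)*(2*Y) = 4*Y**2)
n(D) = -3 + D**2 (n(D) = D**2 - 3 = -3 + D**2)
n(60) - 65*(V(-6) + 66) = (-3 + 60**2) - 65*(4*(-6)**2 + 66) = (-3 + 3600) - 65*(4*36 + 66) = 3597 - 65*(144 + 66) = 3597 - 65*210 = 3597 - 13650 = -10053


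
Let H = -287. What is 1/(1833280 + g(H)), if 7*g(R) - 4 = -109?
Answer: 1/1833265 ≈ 5.4547e-7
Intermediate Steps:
g(R) = -15 (g(R) = 4/7 + (⅐)*(-109) = 4/7 - 109/7 = -15)
1/(1833280 + g(H)) = 1/(1833280 - 15) = 1/1833265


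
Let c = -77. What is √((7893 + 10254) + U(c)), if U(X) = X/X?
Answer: 2*√4537 ≈ 134.71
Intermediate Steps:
U(X) = 1
√((7893 + 10254) + U(c)) = √((7893 + 10254) + 1) = √(18147 + 1) = √18148 = 2*√4537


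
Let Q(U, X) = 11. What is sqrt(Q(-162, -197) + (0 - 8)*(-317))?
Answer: 3*sqrt(283) ≈ 50.468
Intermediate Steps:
sqrt(Q(-162, -197) + (0 - 8)*(-317)) = sqrt(11 + (0 - 8)*(-317)) = sqrt(11 - 8*(-317)) = sqrt(11 + 2536) = sqrt(2547) = 3*sqrt(283)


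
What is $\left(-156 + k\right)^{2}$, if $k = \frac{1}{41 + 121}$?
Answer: $\frac{638623441}{26244} \approx 24334.0$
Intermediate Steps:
$k = \frac{1}{162} \approx 0.0061728$
$\left(-156 + k\right)^{2} = \left(-156 + \frac{1}{162}\right)^{2} = \left(- \frac{25271}{162}\right)^{2} = \frac{638623441}{26244}$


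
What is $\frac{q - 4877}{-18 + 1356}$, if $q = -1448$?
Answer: $- \frac{6325}{1338} \approx -4.7272$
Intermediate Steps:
$\frac{q - 4877}{-18 + 1356} = \frac{-1448 - 4877}{-18 + 1356} = - \frac{6325}{1338}$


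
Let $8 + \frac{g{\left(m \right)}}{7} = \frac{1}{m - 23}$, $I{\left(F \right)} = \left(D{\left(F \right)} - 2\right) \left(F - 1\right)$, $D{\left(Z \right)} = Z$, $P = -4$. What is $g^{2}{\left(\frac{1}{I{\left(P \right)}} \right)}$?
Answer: $\frac{1504974436}{474721} \approx 3170.2$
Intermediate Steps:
$I{\left(F \right)} = \left(-1 + F\right) \left(-2 + F\right)$ ($I{\left(F \right)} = \left(F - 2\right) \left(F - 1\right) = \left(-2 + F\right) \left(-1 + F\right) = \left(-1 + F\right) \left(-2 + F\right)$)
$g{\left(m \right)} = -56 + \frac{7}{-23 + m}$ ($g{\left(m \right)} = -56 + \frac{7}{m - 23} = -56 + \frac{7}{-23 + m}$)
$g^{2}{\left(\frac{1}{I{\left(P \right)}} \right)} = \left(\frac{7 \left(185 - \frac{8}{2 + \left(-4\right)^{2} - -12}\right)}{-23 + \frac{1}{2 + \left(-4\right)^{2} - -12}}\right)^{2} = \left(\frac{7 \left(185 - \frac{8}{2 + 16 + 12}\right)}{-23 + \frac{1}{2 + 16 + 12}}\right)^{2} = \left(\frac{7 \left(185 - \frac{8}{30}\right)}{-23 + \frac{1}{30}}\right)^{2} = \left(\frac{7 \left(185 - \frac{4}{15}\right)}{-23 + \frac{1}{30}}\right)^{2} = \left(\frac{7 \left(185 - \frac{4}{15}\right)}{- \frac{689}{30}}\right)^{2} = \left(7 \left(- \frac{30}{689}\right) \frac{2771}{15}\right)^{2} = \left(- \frac{38794}{689}\right)^{2} = \frac{1504974436}{474721}$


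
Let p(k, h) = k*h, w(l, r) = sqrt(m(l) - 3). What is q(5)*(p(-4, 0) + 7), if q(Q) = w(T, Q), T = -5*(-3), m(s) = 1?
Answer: 7*I*sqrt(2) ≈ 9.8995*I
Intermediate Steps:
T = 15
w(l, r) = I*sqrt(2) (w(l, r) = sqrt(1 - 3) = sqrt(-2) = I*sqrt(2))
q(Q) = I*sqrt(2)
p(k, h) = h*k
q(5)*(p(-4, 0) + 7) = (I*sqrt(2))*(0*(-4) + 7) = (I*sqrt(2))*(0 + 7) = (I*sqrt(2))*7 = 7*I*sqrt(2)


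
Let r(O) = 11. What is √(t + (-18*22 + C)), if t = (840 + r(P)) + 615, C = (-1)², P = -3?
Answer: 3*√119 ≈ 32.726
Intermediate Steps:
C = 1
t = 1466 (t = (840 + 11) + 615 = 851 + 615 = 1466)
√(t + (-18*22 + C)) = √(1466 + (-18*22 + 1)) = √(1466 + (-396 + 1)) = √(1466 - 395) = √1071 = 3*√119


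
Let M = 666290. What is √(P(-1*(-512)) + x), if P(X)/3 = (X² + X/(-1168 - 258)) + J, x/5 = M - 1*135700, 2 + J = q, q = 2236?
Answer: 2*√437970432353/713 ≈ 1856.4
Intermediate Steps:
J = 2234 (J = -2 + 2236 = 2234)
x = 2652950 (x = 5*(666290 - 1*135700) = 5*(666290 - 135700) = 5*530590 = 2652950)
P(X) = 6702 + 3*X² - 3*X/1426 (P(X) = 3*((X² + X/(-1168 - 258)) + 2234) = 3*((X² + X/(-1426)) + 2234) = 3*((X² - X/1426) + 2234) = 3*(2234 + X² - X/1426) = 6702 + 3*X² - 3*X/1426)
√(P(-1*(-512)) + x) = √((6702 + 3*(-1*(-512))² - (-3)*(-512)/1426) + 2652950) = √((6702 + 3*512² - 3/1426*512) + 2652950) = √((6702 + 3*262144 - 768/713) + 2652950) = √((6702 + 786432 - 768/713) + 2652950) = √(565503774/713 + 2652950) = √(2457057124/713) = 2*√437970432353/713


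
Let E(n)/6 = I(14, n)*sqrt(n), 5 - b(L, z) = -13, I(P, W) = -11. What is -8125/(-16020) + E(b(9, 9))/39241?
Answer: 1625/3204 - 198*sqrt(2)/39241 ≈ 0.50004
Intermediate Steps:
b(L, z) = 18 (b(L, z) = 5 - 1*(-13) = 5 + 13 = 18)
E(n) = -66*sqrt(n) (E(n) = 6*(-11*sqrt(n)) = -66*sqrt(n))
-8125/(-16020) + E(b(9, 9))/39241 = -8125/(-16020) - 198*sqrt(2)/39241 = -8125*(-1/16020) - 198*sqrt(2)*(1/39241) = 1625/3204 - 198*sqrt(2)*(1/39241) = 1625/3204 - 198*sqrt(2)/39241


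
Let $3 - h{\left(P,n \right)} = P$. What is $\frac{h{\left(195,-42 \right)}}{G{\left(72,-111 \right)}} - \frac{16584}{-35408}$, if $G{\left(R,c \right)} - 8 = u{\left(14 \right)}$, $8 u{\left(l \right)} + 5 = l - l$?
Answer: $- \frac{6676029}{261134} \approx -25.566$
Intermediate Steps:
$h{\left(P,n \right)} = 3 - P$
$u{\left(l \right)} = - \frac{5}{8}$ ($u{\left(l \right)} = - \frac{5}{8} + \frac{l - l}{8} = - \frac{5}{8} + \frac{1}{8} \cdot 0 = - \frac{5}{8} + 0 = - \frac{5}{8}$)
$G{\left(R,c \right)} = \frac{59}{8}$ ($G{\left(R,c \right)} = 8 - \frac{5}{8} = \frac{59}{8}$)
$\frac{h{\left(195,-42 \right)}}{G{\left(72,-111 \right)}} - \frac{16584}{-35408} = \frac{3 - 195}{\frac{59}{8}} - \frac{16584}{-35408} = \left(3 - 195\right) \frac{8}{59} - - \frac{2073}{4426} = \left(-192\right) \frac{8}{59} + \frac{2073}{4426} = - \frac{1536}{59} + \frac{2073}{4426} = - \frac{6676029}{261134}$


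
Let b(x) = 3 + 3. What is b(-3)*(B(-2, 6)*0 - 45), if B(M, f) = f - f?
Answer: -270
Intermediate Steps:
B(M, f) = 0
b(x) = 6
b(-3)*(B(-2, 6)*0 - 45) = 6*(0*0 - 45) = 6*(0 - 45) = 6*(-45) = -270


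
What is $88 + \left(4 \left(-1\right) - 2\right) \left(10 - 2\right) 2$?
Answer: $-8$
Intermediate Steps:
$88 + \left(4 \left(-1\right) - 2\right) \left(10 - 2\right) 2 = 88 + \left(-4 - 2\right) \left(10 - 2\right) 2 = 88 + \left(-6\right) 8 \cdot 2 = 88 - 96 = -8$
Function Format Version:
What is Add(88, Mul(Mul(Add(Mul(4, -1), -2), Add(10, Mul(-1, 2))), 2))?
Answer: -8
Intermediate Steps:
Add(88, Mul(Mul(Add(Mul(4, -1), -2), Add(10, Mul(-1, 2))), 2)) = Add(88, Mul(Mul(Add(-4, -2), Add(10, -2)), 2)) = Add(88, Mul(Mul(-6, 8), 2)) = Add(88, Mul(-48, 2)) = Add(88, -96) = -8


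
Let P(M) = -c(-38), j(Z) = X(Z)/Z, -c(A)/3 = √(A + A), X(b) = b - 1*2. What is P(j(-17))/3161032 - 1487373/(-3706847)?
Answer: 1487373/3706847 + 3*I*√19/1580516 ≈ 0.40125 + 8.2737e-6*I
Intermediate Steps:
X(b) = -2 + b (X(b) = b - 2 = -2 + b)
c(A) = -3*√2*√A (c(A) = -3*√(A + A) = -3*√2*√A)
j(Z) = (-2 + Z)/Z
P(M) = 6*I*√19 (P(M) = -(-3)*√2*√(-38) = -(-3)*√2*I*√38 = -(-6)*I*√19 = 6*I*√19)
P(j(-17))/3161032 - 1487373/(-3706847) = (6*I*√19)/3161032 - 1487373/(-3706847) = (6*I*√19)*(1/3161032) - 1487373*(-1/3706847) = 3*I*√19/1580516 + 1487373/3706847 = 1487373/3706847 + 3*I*√19/1580516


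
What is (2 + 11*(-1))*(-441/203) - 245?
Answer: -6538/29 ≈ -225.45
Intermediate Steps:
(2 + 11*(-1))*(-441/203) - 245 = (2 - 11)*(-441*1/203) - 245 = -9*(-63/29) - 245 = 567/29 - 245 = -6538/29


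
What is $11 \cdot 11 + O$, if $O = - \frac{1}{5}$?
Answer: $\frac{604}{5} \approx 120.8$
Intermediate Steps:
$O = - \frac{1}{5}$ ($O = \left(-1\right) \frac{1}{5} = - \frac{1}{5} \approx -0.2$)
$11 \cdot 11 + O = 11 \cdot 11 - \frac{1}{5} = 121 - \frac{1}{5} = \frac{604}{5}$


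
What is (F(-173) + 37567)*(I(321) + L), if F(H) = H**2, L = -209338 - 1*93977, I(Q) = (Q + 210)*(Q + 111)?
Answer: -4989506808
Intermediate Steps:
I(Q) = (111 + Q)*(210 + Q) (I(Q) = (210 + Q)*(111 + Q) = (111 + Q)*(210 + Q))
L = -303315 (L = -209338 - 93977 = -303315)
(F(-173) + 37567)*(I(321) + L) = ((-173)**2 + 37567)*((23310 + 321**2 + 321*321) - 303315) = (29929 + 37567)*((23310 + 103041 + 103041) - 303315) = 67496*(229392 - 303315) = 67496*(-73923) = -4989506808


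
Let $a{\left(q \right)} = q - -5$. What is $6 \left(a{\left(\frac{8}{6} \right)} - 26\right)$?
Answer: $-118$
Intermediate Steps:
$a{\left(q \right)} = 5 + q$ ($a{\left(q \right)} = q + 5 = 5 + q$)
$6 \left(a{\left(\frac{8}{6} \right)} - 26\right) = 6 \left(\left(5 + \frac{8}{6}\right) - 26\right) = 6 \left(\left(5 + 8 \cdot \frac{1}{6}\right) - 26\right) = 6 \left(\left(5 + \frac{4}{3}\right) - 26\right) = 6 \left(\frac{19}{3} - 26\right) = 6 \left(- \frac{59}{3}\right) = -118$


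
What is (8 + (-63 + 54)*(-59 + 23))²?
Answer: 110224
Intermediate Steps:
(8 + (-63 + 54)*(-59 + 23))² = (8 - 9*(-36))² = (8 + 324)² = 332² = 110224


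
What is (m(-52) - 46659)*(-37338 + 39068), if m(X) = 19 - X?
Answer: -80597240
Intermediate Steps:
(m(-52) - 46659)*(-37338 + 39068) = ((19 - 1*(-52)) - 46659)*(-37338 + 39068) = ((19 + 52) - 46659)*1730 = (71 - 46659)*1730 = -46588*1730 = -80597240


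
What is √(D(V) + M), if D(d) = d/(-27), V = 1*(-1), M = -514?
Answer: I*√41631/9 ≈ 22.671*I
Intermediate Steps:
V = -1
D(d) = -d/27 (D(d) = d*(-1/27) = -d/27)
√(D(V) + M) = √(-1/27*(-1) - 514) = √(1/27 - 514) = √(-13877/27) = I*√41631/9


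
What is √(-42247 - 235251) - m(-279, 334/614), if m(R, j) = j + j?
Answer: -334/307 + 13*I*√1642 ≈ -1.0879 + 526.78*I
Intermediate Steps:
m(R, j) = 2*j
√(-42247 - 235251) - m(-279, 334/614) = √(-42247 - 235251) - 2*334/614 = √(-277498) - 2*334*(1/614) = 13*I*√1642 - 2*167/307 = 13*I*√1642 - 1*334/307 = 13*I*√1642 - 334/307 = -334/307 + 13*I*√1642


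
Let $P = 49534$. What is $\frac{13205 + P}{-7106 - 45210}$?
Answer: $- \frac{62739}{52316} \approx -1.1992$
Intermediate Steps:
$\frac{13205 + P}{-7106 - 45210} = \frac{13205 + 49534}{-7106 - 45210} = \frac{62739}{-52316} = 62739 \left(- \frac{1}{52316}\right) = - \frac{62739}{52316}$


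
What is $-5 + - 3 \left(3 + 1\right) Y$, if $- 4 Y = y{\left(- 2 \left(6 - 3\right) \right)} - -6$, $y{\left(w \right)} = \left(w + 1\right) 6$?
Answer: $-77$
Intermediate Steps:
$y{\left(w \right)} = 6 + 6 w$ ($y{\left(w \right)} = \left(1 + w\right) 6 = 6 + 6 w$)
$Y = 6$ ($Y = - \frac{\left(6 + 6 \left(- 2 \left(6 - 3\right)\right)\right) - -6}{4} = - \frac{\left(6 + 6 \left(\left(-2\right) 3\right)\right) + 6}{4} = - \frac{\left(6 + 6 \left(-6\right)\right) + 6}{4} = - \frac{\left(6 - 36\right) + 6}{4} = - \frac{-30 + 6}{4} = \left(- \frac{1}{4}\right) \left(-24\right) = 6$)
$-5 + - 3 \left(3 + 1\right) Y = -5 + - 3 \left(3 + 1\right) 6 = -5 + \left(-3\right) 4 \cdot 6 = -5 - 72 = -77$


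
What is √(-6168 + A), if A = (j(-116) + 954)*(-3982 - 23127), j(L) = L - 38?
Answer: 2*I*√5423342 ≈ 4657.6*I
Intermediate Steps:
j(L) = -38 + L
A = -21687200 (A = ((-38 - 116) + 954)*(-3982 - 23127) = (-154 + 954)*(-27109) = 800*(-27109) = -21687200)
√(-6168 + A) = √(-6168 - 21687200) = √(-21693368) = 2*I*√5423342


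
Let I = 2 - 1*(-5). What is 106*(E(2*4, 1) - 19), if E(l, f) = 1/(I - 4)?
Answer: -5936/3 ≈ -1978.7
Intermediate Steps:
I = 7 (I = 2 + 5 = 7)
E(l, f) = ⅓ (E(l, f) = 1/(7 - 4) = 1/3 = ⅓)
106*(E(2*4, 1) - 19) = 106*(⅓ - 19) = 106*(-56/3) = -5936/3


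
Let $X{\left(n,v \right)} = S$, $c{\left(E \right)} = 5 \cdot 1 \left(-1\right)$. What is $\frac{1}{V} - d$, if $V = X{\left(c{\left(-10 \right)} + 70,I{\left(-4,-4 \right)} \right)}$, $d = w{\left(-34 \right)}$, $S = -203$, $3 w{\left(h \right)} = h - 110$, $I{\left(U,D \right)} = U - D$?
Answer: $\frac{9743}{203} \approx 47.995$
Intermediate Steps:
$w{\left(h \right)} = - \frac{110}{3} + \frac{h}{3}$ ($w{\left(h \right)} = \frac{h - 110}{3} = \frac{-110 + h}{3} = - \frac{110}{3} + \frac{h}{3}$)
$c{\left(E \right)} = -5$ ($c{\left(E \right)} = 5 \left(-1\right) = -5$)
$d = -48$ ($d = - \frac{110}{3} + \frac{1}{3} \left(-34\right) = - \frac{110}{3} - \frac{34}{3} = -48$)
$X{\left(n,v \right)} = -203$
$V = -203$
$\frac{1}{V} - d = \frac{1}{-203} - -48 = - \frac{1}{203} + 48 = \frac{9743}{203}$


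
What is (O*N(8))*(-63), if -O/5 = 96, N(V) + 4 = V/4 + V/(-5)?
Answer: -108864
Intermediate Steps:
N(V) = -4 + V/20 (N(V) = -4 + (V/4 + V/(-5)) = -4 + (V*(¼) + V*(-⅕)) = -4 + (V/4 - V/5) = -4 + V/20)
O = -480 (O = -5*96 = -480)
(O*N(8))*(-63) = -480*(-4 + (1/20)*8)*(-63) = -480*(-4 + ⅖)*(-63) = -480*(-18/5)*(-63) = 1728*(-63) = -108864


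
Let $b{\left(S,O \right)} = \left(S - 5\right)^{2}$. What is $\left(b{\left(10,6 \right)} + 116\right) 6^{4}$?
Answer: $182736$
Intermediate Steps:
$b{\left(S,O \right)} = \left(-5 + S\right)^{2}$
$\left(b{\left(10,6 \right)} + 116\right) 6^{4} = \left(\left(-5 + 10\right)^{2} + 116\right) 6^{4} = \left(5^{2} + 116\right) 1296 = \left(25 + 116\right) 1296 = 141 \cdot 1296 = 182736$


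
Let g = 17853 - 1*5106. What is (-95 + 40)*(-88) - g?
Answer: -7907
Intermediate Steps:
g = 12747 (g = 17853 - 5106 = 12747)
(-95 + 40)*(-88) - g = (-95 + 40)*(-88) - 1*12747 = -55*(-88) - 12747 = 4840 - 12747 = -7907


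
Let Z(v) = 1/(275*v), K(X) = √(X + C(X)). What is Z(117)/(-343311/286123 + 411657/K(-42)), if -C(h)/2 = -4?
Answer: -1113263963534/148790036540360191550520375 + 11233621579950251*I*√34/148790036540360191550520375 ≈ -7.4821e-15 + 4.4024e-10*I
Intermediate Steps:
C(h) = 8 (C(h) = -2*(-4) = 8)
K(X) = √(8 + X) (K(X) = √(X + 8) = √(8 + X))
Z(v) = 1/(275*v)
Z(117)/(-343311/286123 + 411657/K(-42)) = ((1/275)/117)/(-343311/286123 + 411657/(√(8 - 42))) = ((1/275)*(1/117))/(-343311*1/286123 + 411657/(√(-34))) = 1/(32175*(-343311/286123 + 411657/((I*√34)))) = 1/(32175*(-343311/286123 + 411657*(-I*√34/34))) = 1/(32175*(-343311/286123 - 411657*I*√34/34))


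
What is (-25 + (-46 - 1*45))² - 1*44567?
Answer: -31111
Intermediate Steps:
(-25 + (-46 - 1*45))² - 1*44567 = (-25 + (-46 - 45))² - 44567 = (-25 - 91)² - 44567 = (-116)² - 44567 = 13456 - 44567 = -31111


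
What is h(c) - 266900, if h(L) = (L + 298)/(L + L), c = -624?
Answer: -166545437/624 ≈ -2.6690e+5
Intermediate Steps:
h(L) = (298 + L)/(2*L) (h(L) = (298 + L)/((2*L)) = (298 + L)*(1/(2*L)) = (298 + L)/(2*L))
h(c) - 266900 = (1/2)*(298 - 624)/(-624) - 266900 = (1/2)*(-1/624)*(-326) - 266900 = 163/624 - 266900 = -166545437/624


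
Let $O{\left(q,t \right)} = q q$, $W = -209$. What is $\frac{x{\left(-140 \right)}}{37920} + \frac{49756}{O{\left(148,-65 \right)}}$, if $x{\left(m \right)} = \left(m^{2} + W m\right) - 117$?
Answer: $\frac{2337353}{657120} \approx 3.557$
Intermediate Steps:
$x{\left(m \right)} = -117 + m^{2} - 209 m$ ($x{\left(m \right)} = \left(m^{2} - 209 m\right) - 117 = -117 + m^{2} - 209 m$)
$O{\left(q,t \right)} = q^{2}$
$\frac{x{\left(-140 \right)}}{37920} + \frac{49756}{O{\left(148,-65 \right)}} = \frac{-117 + \left(-140\right)^{2} - -29260}{37920} + \frac{49756}{148^{2}} = \left(-117 + 19600 + 29260\right) \frac{1}{37920} + \frac{49756}{21904} = 48743 \cdot \frac{1}{37920} + 49756 \cdot \frac{1}{21904} = \frac{617}{480} + \frac{12439}{5476} = \frac{2337353}{657120}$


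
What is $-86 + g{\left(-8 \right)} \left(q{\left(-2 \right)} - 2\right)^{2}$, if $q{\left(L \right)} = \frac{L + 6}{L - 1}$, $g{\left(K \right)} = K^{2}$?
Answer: $\frac{5626}{9} \approx 625.11$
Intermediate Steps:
$q{\left(L \right)} = \frac{6 + L}{-1 + L}$
$-86 + g{\left(-8 \right)} \left(q{\left(-2 \right)} - 2\right)^{2} = -86 + \left(-8\right)^{2} \left(\frac{6 - 2}{-1 - 2} - 2\right)^{2} = -86 + 64 \left(\frac{1}{-3} \cdot 4 - 2\right)^{2} = -86 + 64 \left(\left(- \frac{1}{3}\right) 4 - 2\right)^{2} = -86 + 64 \left(- \frac{4}{3} - 2\right)^{2} = -86 + 64 \left(- \frac{10}{3}\right)^{2} = -86 + 64 \cdot \frac{100}{9} = -86 + \frac{6400}{9} = \frac{5626}{9}$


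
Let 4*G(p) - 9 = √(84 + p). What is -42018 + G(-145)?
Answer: -168063/4 + I*√61/4 ≈ -42016.0 + 1.9526*I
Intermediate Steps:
G(p) = 9/4 + √(84 + p)/4
-42018 + G(-145) = -42018 + (9/4 + √(84 - 145)/4) = -42018 + (9/4 + √(-61)/4) = -42018 + (9/4 + (I*√61)/4) = -42018 + (9/4 + I*√61/4) = -168063/4 + I*√61/4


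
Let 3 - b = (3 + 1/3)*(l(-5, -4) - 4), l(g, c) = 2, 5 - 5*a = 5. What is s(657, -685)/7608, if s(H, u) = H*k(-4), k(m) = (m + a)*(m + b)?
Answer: -1241/634 ≈ -1.9574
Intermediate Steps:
a = 0 (a = 1 - ⅕*5 = 1 - 1 = 0)
b = 29/3 (b = 3 - (3 + 1/3)*(2 - 4) = 3 - (3 + ⅓)*(-2) = 3 - 10*(-2)/3 = 3 - 1*(-20/3) = 3 + 20/3 = 29/3 ≈ 9.6667)
k(m) = m*(29/3 + m) (k(m) = (m + 0)*(m + 29/3) = m*(29/3 + m))
s(H, u) = -68*H/3 (s(H, u) = H*((⅓)*(-4)*(29 + 3*(-4))) = H*((⅓)*(-4)*(29 - 12)) = H*((⅓)*(-4)*17) = H*(-68/3) = -68*H/3)
s(657, -685)/7608 = -68/3*657/7608 = -14892*1/7608 = -1241/634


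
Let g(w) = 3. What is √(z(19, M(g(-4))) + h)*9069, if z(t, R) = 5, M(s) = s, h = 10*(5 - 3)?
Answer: 45345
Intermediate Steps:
h = 20 (h = 10*2 = 20)
√(z(19, M(g(-4))) + h)*9069 = √(5 + 20)*9069 = √25*9069 = 5*9069 = 45345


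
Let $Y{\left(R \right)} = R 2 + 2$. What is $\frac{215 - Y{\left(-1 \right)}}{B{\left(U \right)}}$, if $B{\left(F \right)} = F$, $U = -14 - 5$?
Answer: $- \frac{215}{19} \approx -11.316$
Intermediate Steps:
$Y{\left(R \right)} = 2 + 2 R$ ($Y{\left(R \right)} = 2 R + 2 = 2 + 2 R$)
$U = -19$ ($U = -14 - 5 = -19$)
$\frac{215 - Y{\left(-1 \right)}}{B{\left(U \right)}} = \frac{215 - \left(2 + 2 \left(-1\right)\right)}{-19} = \left(215 - \left(2 - 2\right)\right) \left(- \frac{1}{19}\right) = \left(215 - 0\right) \left(- \frac{1}{19}\right) = \left(215 + 0\right) \left(- \frac{1}{19}\right) = 215 \left(- \frac{1}{19}\right) = - \frac{215}{19}$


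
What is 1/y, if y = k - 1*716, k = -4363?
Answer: -1/5079 ≈ -0.00019689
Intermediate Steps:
y = -5079 (y = -4363 - 1*716 = -4363 - 716 = -5079)
1/y = 1/(-5079) = -1/5079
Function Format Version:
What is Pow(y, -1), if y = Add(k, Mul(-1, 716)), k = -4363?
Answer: Rational(-1, 5079) ≈ -0.00019689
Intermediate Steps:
y = -5079 (y = Add(-4363, Mul(-1, 716)) = Add(-4363, -716) = -5079)
Pow(y, -1) = Pow(-5079, -1) = Rational(-1, 5079)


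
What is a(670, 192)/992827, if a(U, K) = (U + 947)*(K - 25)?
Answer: 24549/90257 ≈ 0.27199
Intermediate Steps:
a(U, K) = (-25 + K)*(947 + U) (a(U, K) = (947 + U)*(-25 + K) = (-25 + K)*(947 + U))
a(670, 192)/992827 = (-23675 - 25*670 + 947*192 + 192*670)/992827 = (-23675 - 16750 + 181824 + 128640)*(1/992827) = 270039*(1/992827) = 24549/90257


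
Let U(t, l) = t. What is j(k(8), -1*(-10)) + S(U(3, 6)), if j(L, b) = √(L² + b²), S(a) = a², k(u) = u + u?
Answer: 9 + 2*√89 ≈ 27.868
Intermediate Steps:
k(u) = 2*u
j(k(8), -1*(-10)) + S(U(3, 6)) = √((2*8)² + (-1*(-10))²) + 3² = √(16² + 10²) + 9 = √(256 + 100) + 9 = √356 + 9 = 2*√89 + 9 = 9 + 2*√89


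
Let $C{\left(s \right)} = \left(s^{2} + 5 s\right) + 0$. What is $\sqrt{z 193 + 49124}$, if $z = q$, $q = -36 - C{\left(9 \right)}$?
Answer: $\sqrt{17858} \approx 133.63$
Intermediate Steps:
$C{\left(s \right)} = s^{2} + 5 s$
$q = -162$ ($q = -36 - 9 \left(5 + 9\right) = -36 - 9 \cdot 14 = -36 - 126 = -162$)
$z = -162$
$\sqrt{z 193 + 49124} = \sqrt{\left(-162\right) 193 + 49124} = \sqrt{-31266 + 49124} = \sqrt{17858}$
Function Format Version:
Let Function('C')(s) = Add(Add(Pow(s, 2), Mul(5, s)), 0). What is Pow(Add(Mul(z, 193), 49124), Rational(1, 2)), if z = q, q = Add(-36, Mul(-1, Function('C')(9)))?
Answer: Pow(17858, Rational(1, 2)) ≈ 133.63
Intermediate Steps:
Function('C')(s) = Add(Pow(s, 2), Mul(5, s))
q = -162 (q = Add(-36, Mul(-1, Mul(9, Add(5, 9)))) = Add(-36, Mul(-1, Mul(9, 14))) = Add(-36, Mul(-1, 126)) = Add(-36, -126) = -162)
z = -162
Pow(Add(Mul(z, 193), 49124), Rational(1, 2)) = Pow(Add(Mul(-162, 193), 49124), Rational(1, 2)) = Pow(Add(-31266, 49124), Rational(1, 2)) = Pow(17858, Rational(1, 2))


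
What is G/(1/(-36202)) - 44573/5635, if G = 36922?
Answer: -7532024169513/5635 ≈ -1.3366e+9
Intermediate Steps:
G/(1/(-36202)) - 44573/5635 = 36922/(1/(-36202)) - 44573/5635 = 36922/(-1/36202) - 44573*1/5635 = 36922*(-36202) - 44573/5635 = -1336650244 - 44573/5635 = -7532024169513/5635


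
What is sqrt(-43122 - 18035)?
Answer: I*sqrt(61157) ≈ 247.3*I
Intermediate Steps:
sqrt(-43122 - 18035) = sqrt(-61157) = I*sqrt(61157)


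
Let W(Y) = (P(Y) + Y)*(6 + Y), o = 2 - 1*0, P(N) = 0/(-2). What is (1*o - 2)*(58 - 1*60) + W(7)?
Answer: 91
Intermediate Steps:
P(N) = 0 (P(N) = 0*(-½) = 0)
o = 2 (o = 2 + 0 = 2)
W(Y) = Y*(6 + Y) (W(Y) = (0 + Y)*(6 + Y) = Y*(6 + Y))
(1*o - 2)*(58 - 1*60) + W(7) = (1*2 - 2)*(58 - 1*60) + 7*(6 + 7) = (2 - 2)*(58 - 60) + 7*13 = 0*(-2) + 91 = 0 + 91 = 91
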